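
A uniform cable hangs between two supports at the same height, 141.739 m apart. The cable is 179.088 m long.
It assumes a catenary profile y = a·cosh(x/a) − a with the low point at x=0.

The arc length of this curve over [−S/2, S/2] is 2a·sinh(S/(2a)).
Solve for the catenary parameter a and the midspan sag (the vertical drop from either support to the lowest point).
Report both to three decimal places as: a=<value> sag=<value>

seed: a₀ = √(S³/(24(L−S))) = √(141.739³/(24·37.349)) = 56.362330
iter 1: u=1.257391  f(a)=+3.066e+00  f'(a)=-1.547e+00  a ← 56.362330 − (+3.066e+00/-1.547e+00) = 58.344257
iter 2: u=1.214678  f(a)=+1.691e-01  f'(a)=-1.381e+00  a ← 58.344257 − (+1.691e-01/-1.381e+00) = 58.466773
iter 3: u=1.212133  f(a)=+5.813e-04  f'(a)=-1.371e+00  a ← 58.466773 − (+5.813e-04/-1.371e+00) = 58.467197
iter 4: u=1.212124  f(a)=+6.918e-09  f'(a)=-1.371e+00  a ← 58.467197 − (+6.918e-09/-1.371e+00) = 58.467197
iter 5: u=1.212124  f(a)=+0.000e+00  f'(a)=-1.371e+00  a ← 58.467197 − (+0.000e+00/-1.371e+00) = 58.467197
converged: |Δa| < 1e-12 after 5 iterations
sag = a·(cosh(S/(2a)) − 1) = 58.467197·(cosh(1.212124) − 1) = 48.474568
T_max/T_min = cosh(S/(2a)) = 1.829090

a=58.467 sag=48.475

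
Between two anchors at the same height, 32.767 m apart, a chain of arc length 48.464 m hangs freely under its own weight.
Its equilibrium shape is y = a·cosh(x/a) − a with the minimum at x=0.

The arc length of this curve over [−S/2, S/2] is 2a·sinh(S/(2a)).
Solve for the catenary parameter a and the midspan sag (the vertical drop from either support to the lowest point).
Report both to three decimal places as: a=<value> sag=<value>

a=10.293 sag=16.034

seed: a₀ = √(S³/(24(L−S))) = √(32.767³/(24·15.697)) = 9.663647
iter 1: u=1.695374  f(a)=+2.417e+00  f'(a)=-4.284e+00  a ← 9.663647 − (+2.417e+00/-4.284e+00) = 10.227804
iter 2: u=1.601859  f(a)=+2.278e-01  f'(a)=-3.511e+00  a ← 10.227804 − (+2.278e-01/-3.511e+00) = 10.292683
iter 3: u=1.591762  f(a)=+2.489e-03  f'(a)=-3.435e+00  a ← 10.292683 − (+2.489e-03/-3.435e+00) = 10.293408
iter 4: u=1.591650  f(a)=+3.043e-07  f'(a)=-3.434e+00  a ← 10.293408 − (+3.043e-07/-3.434e+00) = 10.293408
iter 5: u=1.591650  f(a)=+7.105e-15  f'(a)=-3.434e+00  a ← 10.293408 − (+7.105e-15/-3.434e+00) = 10.293408
converged: |Δa| < 1e-12 after 5 iterations
sag = a·(cosh(S/(2a)) − 1) = 10.293408·(cosh(1.591650) − 1) = 16.034222
T_max/T_min = cosh(S/(2a)) = 2.557717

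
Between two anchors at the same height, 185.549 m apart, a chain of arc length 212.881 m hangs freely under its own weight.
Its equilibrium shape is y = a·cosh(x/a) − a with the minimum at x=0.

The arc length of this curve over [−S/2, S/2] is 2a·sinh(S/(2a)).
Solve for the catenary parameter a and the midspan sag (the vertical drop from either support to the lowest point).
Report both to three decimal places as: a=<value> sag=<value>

a=100.794 sag=45.797

seed: a₀ = √(S³/(24(L−S))) = √(185.549³/(24·27.332)) = 98.683967
iter 1: u=0.940117  f(a)=+1.234e+00  f'(a)=-6.045e-01  a ← 98.683967 − (+1.234e+00/-6.045e-01) = 100.724737
iter 2: u=0.921070  f(a)=+3.930e-02  f'(a)=-5.665e-01  a ← 100.724737 − (+3.930e-02/-5.665e-01) = 100.794118
iter 3: u=0.920436  f(a)=+4.281e-05  f'(a)=-5.653e-01  a ← 100.794118 − (+4.281e-05/-5.653e-01) = 100.794194
iter 4: u=0.920435  f(a)=+5.093e-11  f'(a)=-5.653e-01  a ← 100.794194 − (+5.093e-11/-5.653e-01) = 100.794194
converged: |Δa| < 1e-12 after 4 iterations
sag = a·(cosh(S/(2a)) − 1) = 100.794194·(cosh(0.920435) − 1) = 45.797244
T_max/T_min = cosh(S/(2a)) = 1.454364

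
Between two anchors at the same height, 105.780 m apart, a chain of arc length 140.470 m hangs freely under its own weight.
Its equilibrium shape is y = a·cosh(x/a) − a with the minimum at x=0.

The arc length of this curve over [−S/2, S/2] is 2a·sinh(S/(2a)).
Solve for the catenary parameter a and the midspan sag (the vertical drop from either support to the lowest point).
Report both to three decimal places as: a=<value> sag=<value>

seed: a₀ = √(S³/(24(L−S))) = √(105.780³/(24·34.690)) = 37.704881
iter 1: u=1.402736  f(a)=+3.577e+00  f'(a)=-2.229e+00  a ← 37.704881 − (+3.577e+00/-2.229e+00) = 39.310086
iter 2: u=1.345456  f(a)=+2.411e-01  f'(a)=-1.937e+00  a ← 39.310086 − (+2.411e-01/-1.937e+00) = 39.434549
iter 3: u=1.341210  f(a)=+1.271e-03  f'(a)=-1.917e+00  a ← 39.434549 − (+1.271e-03/-1.917e+00) = 39.435212
iter 4: u=1.341187  f(a)=+3.570e-08  f'(a)=-1.917e+00  a ← 39.435212 − (+3.570e-08/-1.917e+00) = 39.435212
iter 5: u=1.341187  f(a)=+2.842e-14  f'(a)=-1.917e+00  a ← 39.435212 − (+2.842e-14/-1.917e+00) = 39.435212
converged: |Δa| < 1e-12 after 5 iterations
sag = a·(cosh(S/(2a)) − 1) = 39.435212·(cosh(1.341187) − 1) = 41.113476
T_max/T_min = cosh(S/(2a)) = 2.042557

a=39.435 sag=41.113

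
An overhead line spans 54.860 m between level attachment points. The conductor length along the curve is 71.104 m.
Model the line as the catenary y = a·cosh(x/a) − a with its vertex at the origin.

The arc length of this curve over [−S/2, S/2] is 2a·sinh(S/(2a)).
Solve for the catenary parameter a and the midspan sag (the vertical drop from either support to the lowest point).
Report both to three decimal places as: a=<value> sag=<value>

a=21.437 sag=20.078

seed: a₀ = √(S³/(24(L−S))) = √(54.860³/(24·16.244)) = 20.579347
iter 1: u=1.332890  f(a)=+1.506e+00  f'(a)=-1.878e+00  a ← 20.579347 − (+1.506e+00/-1.878e+00) = 21.381209
iter 2: u=1.282902  f(a)=+9.247e-02  f'(a)=-1.653e+00  a ← 21.381209 − (+9.247e-02/-1.653e+00) = 21.437135
iter 3: u=1.279555  f(a)=+3.993e-04  f'(a)=-1.639e+00  a ← 21.437135 − (+3.993e-04/-1.639e+00) = 21.437378
iter 4: u=1.279541  f(a)=+7.516e-09  f'(a)=-1.639e+00  a ← 21.437378 − (+7.516e-09/-1.639e+00) = 21.437378
iter 5: u=1.279541  f(a)=+0.000e+00  f'(a)=-1.639e+00  a ← 21.437378 − (+0.000e+00/-1.639e+00) = 21.437378
converged: |Δa| < 1e-12 after 5 iterations
sag = a·(cosh(S/(2a)) − 1) = 21.437378·(cosh(1.279541) − 1) = 20.077750
T_max/T_min = cosh(S/(2a)) = 1.936577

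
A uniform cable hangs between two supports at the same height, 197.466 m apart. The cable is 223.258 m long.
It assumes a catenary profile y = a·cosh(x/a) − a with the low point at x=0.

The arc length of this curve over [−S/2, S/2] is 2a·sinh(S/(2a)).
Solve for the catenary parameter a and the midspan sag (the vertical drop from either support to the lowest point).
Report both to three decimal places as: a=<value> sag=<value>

a=113.652 sag=45.652

seed: a₀ = √(S³/(24(L−S))) = √(197.466³/(24·25.792)) = 111.529656
iter 1: u=0.885262  f(a)=+1.030e+00  f'(a)=-4.998e-01  a ← 111.529656 − (+1.030e+00/-4.998e-01) = 113.589943
iter 2: u=0.869205  f(a)=+2.923e-02  f'(a)=-4.718e-01  a ← 113.589943 − (+2.923e-02/-4.718e-01) = 113.651890
iter 3: u=0.868732  f(a)=+2.507e-05  f'(a)=-4.710e-01  a ← 113.651890 − (+2.507e-05/-4.710e-01) = 113.651943
iter 4: u=0.868731  f(a)=+1.847e-11  f'(a)=-4.710e-01  a ← 113.651943 − (+1.847e-11/-4.710e-01) = 113.651943
converged: |Δa| < 1e-12 after 4 iterations
sag = a·(cosh(S/(2a)) − 1) = 113.651943·(cosh(0.868731) − 1) = 45.652162
T_max/T_min = cosh(S/(2a)) = 1.401684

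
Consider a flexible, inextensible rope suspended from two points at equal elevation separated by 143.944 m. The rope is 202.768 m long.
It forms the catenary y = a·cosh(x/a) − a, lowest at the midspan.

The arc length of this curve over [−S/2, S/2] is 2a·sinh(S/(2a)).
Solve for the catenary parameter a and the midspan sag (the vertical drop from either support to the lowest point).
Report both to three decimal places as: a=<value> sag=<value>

a=48.551 sag=63.858

seed: a₀ = √(S³/(24(L−S))) = √(143.944³/(24·58.824)) = 45.962903
iter 1: u=1.565871  f(a)=+7.647e+00  f'(a)=-3.245e+00  a ← 45.962903 − (+7.647e+00/-3.245e+00) = 48.319735
iter 2: u=1.489495  f(a)=+6.276e-01  f'(a)=-2.732e+00  a ← 48.319735 − (+6.276e-01/-2.732e+00) = 48.549430
iter 3: u=1.482448  f(a)=+5.061e-03  f'(a)=-2.688e+00  a ← 48.549430 − (+5.061e-03/-2.688e+00) = 48.551313
iter 4: u=1.482390  f(a)=+3.350e-07  f'(a)=-2.688e+00  a ← 48.551313 − (+3.350e-07/-2.688e+00) = 48.551313
iter 5: u=1.482390  f(a)=-2.842e-14  f'(a)=-2.688e+00  a ← 48.551313 − (-2.842e-14/-2.688e+00) = 48.551313
converged: |Δa| < 1e-12 after 5 iterations
sag = a·(cosh(S/(2a)) − 1) = 48.551313·(cosh(1.482390) − 1) = 63.858408
T_max/T_min = cosh(S/(2a)) = 2.315277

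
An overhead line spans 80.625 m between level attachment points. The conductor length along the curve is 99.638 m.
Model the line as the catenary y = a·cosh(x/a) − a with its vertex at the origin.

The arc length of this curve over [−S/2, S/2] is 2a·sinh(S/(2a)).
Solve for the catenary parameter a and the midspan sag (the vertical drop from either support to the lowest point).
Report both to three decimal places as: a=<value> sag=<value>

seed: a₀ = √(S³/(24(L−S))) = √(80.625³/(24·19.013)) = 33.890162
iter 1: u=1.189504  f(a)=+1.391e+00  f'(a)=-1.289e+00  a ← 33.890162 − (+1.391e+00/-1.289e+00) = 34.969508
iter 2: u=1.152790  f(a)=+6.923e-02  f'(a)=-1.164e+00  a ← 34.969508 − (+6.923e-02/-1.164e+00) = 35.029004
iter 3: u=1.150832  f(a)=+1.913e-04  f'(a)=-1.157e+00  a ← 35.029004 − (+1.913e-04/-1.157e+00) = 35.029169
iter 4: u=1.150827  f(a)=+1.469e-09  f'(a)=-1.157e+00  a ← 35.029169 − (+1.469e-09/-1.157e+00) = 35.029169
iter 5: u=1.150827  f(a)=+0.000e+00  f'(a)=-1.157e+00  a ← 35.029169 − (+0.000e+00/-1.157e+00) = 35.029169
converged: |Δa| < 1e-12 after 5 iterations
sag = a·(cosh(S/(2a)) − 1) = 35.029169·(cosh(1.150827) − 1) = 25.872189
T_max/T_min = cosh(S/(2a)) = 1.738590

a=35.029 sag=25.872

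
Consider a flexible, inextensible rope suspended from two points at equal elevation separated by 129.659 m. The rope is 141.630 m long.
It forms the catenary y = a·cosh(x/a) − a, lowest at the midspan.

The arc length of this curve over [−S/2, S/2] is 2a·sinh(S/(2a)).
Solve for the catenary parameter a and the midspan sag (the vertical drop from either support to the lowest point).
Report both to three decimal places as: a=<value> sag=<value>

seed: a₀ = √(S³/(24(L−S))) = √(129.659³/(24·11.971)) = 87.103010
iter 1: u=0.744285  f(a)=+3.360e-01  f'(a)=-2.904e-01  a ← 87.103010 − (+3.360e-01/-2.904e-01) = 88.259963
iter 2: u=0.734529  f(a)=+6.811e-03  f'(a)=-2.787e-01  a ← 88.259963 − (+6.811e-03/-2.787e-01) = 88.284400
iter 3: u=0.734326  f(a)=+2.928e-06  f'(a)=-2.785e-01  a ← 88.284400 − (+2.928e-06/-2.785e-01) = 88.284411
iter 4: u=0.734326  f(a)=+5.400e-13  f'(a)=-2.785e-01  a ← 88.284411 − (+5.400e-13/-2.785e-01) = 88.284411
converged: |Δa| < 1e-12 after 4 iterations
sag = a·(cosh(S/(2a)) − 1) = 88.284411·(cosh(0.734326) − 1) = 24.892006
T_max/T_min = cosh(S/(2a)) = 1.281952

a=88.284 sag=24.892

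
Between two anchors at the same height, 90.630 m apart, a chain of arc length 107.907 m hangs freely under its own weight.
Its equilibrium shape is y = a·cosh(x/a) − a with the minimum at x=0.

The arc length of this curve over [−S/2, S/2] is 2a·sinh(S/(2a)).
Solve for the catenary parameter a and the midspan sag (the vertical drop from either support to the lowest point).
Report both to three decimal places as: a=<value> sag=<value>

seed: a₀ = √(S³/(24(L−S))) = √(90.630³/(24·17.277)) = 42.370948
iter 1: u=1.069483  f(a)=+1.015e+00  f'(a)=-9.127e-01  a ← 42.370948 − (+1.015e+00/-9.127e-01) = 43.483501
iter 2: u=1.042119  f(a)=+4.137e-02  f'(a)=-8.397e-01  a ← 43.483501 − (+4.137e-02/-8.397e-01) = 43.532767
iter 3: u=1.040940  f(a)=+7.512e-05  f'(a)=-8.366e-01  a ← 43.532767 − (+7.512e-05/-8.366e-01) = 43.532856
iter 4: u=1.040938  f(a)=+2.487e-10  f'(a)=-8.366e-01  a ← 43.532856 − (+2.487e-10/-8.366e-01) = 43.532856
iter 5: u=1.040938  f(a)=-2.842e-14  f'(a)=-8.366e-01  a ← 43.532856 − (-2.842e-14/-8.366e-01) = 43.532856
converged: |Δa| < 1e-12 after 5 iterations
sag = a·(cosh(S/(2a)) − 1) = 43.532856·(cosh(1.040938) − 1) = 25.793111
T_max/T_min = cosh(S/(2a)) = 1.592498

a=43.533 sag=25.793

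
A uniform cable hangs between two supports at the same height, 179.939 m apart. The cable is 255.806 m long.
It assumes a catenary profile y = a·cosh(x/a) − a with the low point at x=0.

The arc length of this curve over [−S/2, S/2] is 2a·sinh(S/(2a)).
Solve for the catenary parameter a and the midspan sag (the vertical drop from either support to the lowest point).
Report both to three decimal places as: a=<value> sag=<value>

a=59.845 sag=81.366

seed: a₀ = √(S³/(24(L−S))) = √(179.939³/(24·75.867)) = 56.566053
iter 1: u=1.590521  f(a)=+1.020e+01  f'(a)=-3.425e+00  a ← 56.566053 − (+1.020e+01/-3.425e+00) = 59.542469
iter 2: u=1.511014  f(a)=+8.600e-01  f'(a)=-2.870e+00  a ← 59.542469 − (+8.600e-01/-2.870e+00) = 59.842136
iter 3: u=1.503447  f(a)=+7.364e-03  f'(a)=-2.821e+00  a ← 59.842136 − (+7.364e-03/-2.821e+00) = 59.844746
iter 4: u=1.503382  f(a)=+5.502e-07  f'(a)=-2.820e+00  a ← 59.844746 − (+5.502e-07/-2.820e+00) = 59.844747
iter 5: u=1.503382  f(a)=+0.000e+00  f'(a)=-2.820e+00  a ← 59.844747 − (+0.000e+00/-2.820e+00) = 59.844747
converged: |Δa| < 1e-12 after 5 iterations
sag = a·(cosh(S/(2a)) − 1) = 59.844747·(cosh(1.503382) − 1) = 81.366340
T_max/T_min = cosh(S/(2a)) = 2.359624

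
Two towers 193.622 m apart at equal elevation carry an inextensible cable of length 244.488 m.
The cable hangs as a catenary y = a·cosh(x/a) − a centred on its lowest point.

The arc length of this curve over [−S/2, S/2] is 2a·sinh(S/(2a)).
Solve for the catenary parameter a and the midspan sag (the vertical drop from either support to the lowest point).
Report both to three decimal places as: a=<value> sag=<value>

a=79.982 sag=66.103

seed: a₀ = √(S³/(24(L−S))) = √(193.622³/(24·50.866)) = 77.110344
iter 1: u=1.255487  f(a)=+4.163e+00  f'(a)=-1.539e+00  a ← 77.110344 − (+4.163e+00/-1.539e+00) = 79.814575
iter 2: u=1.212949  f(a)=+2.290e-01  f'(a)=-1.374e+00  a ← 79.814575 − (+2.290e-01/-1.374e+00) = 79.981220
iter 3: u=1.210422  f(a)=+7.823e-04  f'(a)=-1.365e+00  a ← 79.981220 − (+7.823e-04/-1.365e+00) = 79.981793
iter 4: u=1.210413  f(a)=+9.200e-09  f'(a)=-1.365e+00  a ← 79.981793 − (+9.200e-09/-1.365e+00) = 79.981793
iter 5: u=1.210413  f(a)=-5.684e-14  f'(a)=-1.365e+00  a ← 79.981793 − (-5.684e-14/-1.365e+00) = 79.981793
converged: |Δa| < 1e-12 after 5 iterations
sag = a·(cosh(S/(2a)) − 1) = 79.981793·(cosh(1.210413) − 1) = 66.102713
T_max/T_min = cosh(S/(2a)) = 1.826472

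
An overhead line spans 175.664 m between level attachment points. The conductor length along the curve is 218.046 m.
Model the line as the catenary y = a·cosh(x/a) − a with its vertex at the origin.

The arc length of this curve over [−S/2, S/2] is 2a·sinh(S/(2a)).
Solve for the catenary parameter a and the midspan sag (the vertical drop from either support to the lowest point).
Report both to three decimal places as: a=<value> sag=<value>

seed: a₀ = √(S³/(24(L−S))) = √(175.664³/(24·42.382)) = 73.000832
iter 1: u=1.203164  f(a)=+3.176e+00  f'(a)=-1.338e+00  a ← 73.000832 − (+3.176e+00/-1.338e+00) = 75.373885
iter 2: u=1.165284  f(a)=+1.614e-01  f'(a)=-1.205e+00  a ← 75.373885 − (+1.614e-01/-1.205e+00) = 75.507812
iter 3: u=1.163217  f(a)=+4.665e-04  f'(a)=-1.198e+00  a ← 75.507812 − (+4.665e-04/-1.198e+00) = 75.508201
iter 4: u=1.163211  f(a)=+3.922e-09  f'(a)=-1.198e+00  a ← 75.508201 − (+3.922e-09/-1.198e+00) = 75.508201
iter 5: u=1.163211  f(a)=+0.000e+00  f'(a)=-1.198e+00  a ← 75.508201 − (+0.000e+00/-1.198e+00) = 75.508201
converged: |Δa| < 1e-12 after 5 iterations
sag = a·(cosh(S/(2a)) − 1) = 75.508201·(cosh(1.163211) − 1) = 57.109682
T_max/T_min = cosh(S/(2a)) = 1.756337

a=75.508 sag=57.110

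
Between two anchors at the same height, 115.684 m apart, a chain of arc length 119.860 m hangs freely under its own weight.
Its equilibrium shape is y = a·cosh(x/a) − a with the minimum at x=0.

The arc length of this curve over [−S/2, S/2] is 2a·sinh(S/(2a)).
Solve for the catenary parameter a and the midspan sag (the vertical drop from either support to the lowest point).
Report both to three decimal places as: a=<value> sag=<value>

a=124.954 sag=13.628

seed: a₀ = √(S³/(24(L−S))) = √(115.684³/(24·4.176)) = 124.286535
iter 1: u=0.465392  f(a)=+4.546e-02  f'(a)=-6.867e-02  a ← 124.286535 − (+4.546e-02/-6.867e-02) = 124.948546
iter 2: u=0.462927  f(a)=+3.658e-04  f'(a)=-6.757e-02  a ← 124.948546 − (+3.658e-04/-6.757e-02) = 124.953960
iter 3: u=0.462906  f(a)=+2.411e-08  f'(a)=-6.756e-02  a ← 124.953960 − (+2.411e-08/-6.756e-02) = 124.953960
iter 4: u=0.462906  f(a)=-1.421e-14  f'(a)=-6.756e-02  a ← 124.953960 − (-1.421e-14/-6.756e-02) = 124.953960
converged: |Δa| < 1e-12 after 4 iterations
sag = a·(cosh(S/(2a)) − 1) = 124.953960·(cosh(0.462906) − 1) = 13.628496
T_max/T_min = cosh(S/(2a)) = 1.109068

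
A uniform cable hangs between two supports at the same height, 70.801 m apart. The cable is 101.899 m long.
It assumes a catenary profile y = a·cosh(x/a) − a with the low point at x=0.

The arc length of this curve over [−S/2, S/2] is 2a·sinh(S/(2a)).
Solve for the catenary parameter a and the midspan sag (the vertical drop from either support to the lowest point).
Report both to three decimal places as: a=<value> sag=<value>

a=23.119 sag=32.830

seed: a₀ = √(S³/(24(L−S))) = √(70.801³/(24·31.098)) = 21.806564
iter 1: u=1.623387  f(a)=+4.365e+00  f'(a)=-3.678e+00  a ← 21.806564 − (+4.365e+00/-3.678e+00) = 22.993179
iter 2: u=1.539609  f(a)=+3.816e-01  f'(a)=-3.061e+00  a ← 22.993179 − (+3.816e-01/-3.061e+00) = 23.117847
iter 3: u=1.531306  f(a)=+3.534e-03  f'(a)=-3.004e+00  a ← 23.117847 − (+3.534e-03/-3.004e+00) = 23.119023
iter 4: u=1.531228  f(a)=+3.093e-07  f'(a)=-3.004e+00  a ← 23.119023 − (+3.093e-07/-3.004e+00) = 23.119023
iter 5: u=1.531228  f(a)=+0.000e+00  f'(a)=-3.004e+00  a ← 23.119023 − (+0.000e+00/-3.004e+00) = 23.119023
converged: |Δa| < 1e-12 after 5 iterations
sag = a·(cosh(S/(2a)) − 1) = 23.119023·(cosh(1.531228) − 1) = 32.830425
T_max/T_min = cosh(S/(2a)) = 2.420061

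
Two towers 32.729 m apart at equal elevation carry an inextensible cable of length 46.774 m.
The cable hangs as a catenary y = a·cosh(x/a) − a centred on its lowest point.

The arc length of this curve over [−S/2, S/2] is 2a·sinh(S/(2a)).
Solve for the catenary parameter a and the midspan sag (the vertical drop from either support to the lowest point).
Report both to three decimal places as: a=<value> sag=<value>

seed: a₀ = √(S³/(24(L−S))) = √(32.729³/(24·14.045)) = 10.198413
iter 1: u=1.604612  f(a)=+1.923e+00  f'(a)=-3.532e+00  a ← 10.198413 − (+1.923e+00/-3.532e+00) = 10.742884
iter 2: u=1.523287  f(a)=+1.647e-01  f'(a)=-2.951e+00  a ← 10.742884 − (+1.647e-01/-2.951e+00) = 10.798718
iter 3: u=1.515411  f(a)=+1.459e-03  f'(a)=-2.898e+00  a ← 10.798718 − (+1.459e-03/-2.898e+00) = 10.799221
iter 4: u=1.515341  f(a)=+1.167e-07  f'(a)=-2.898e+00  a ← 10.799221 − (+1.167e-07/-2.898e+00) = 10.799221
iter 5: u=1.515341  f(a)=-7.105e-15  f'(a)=-2.898e+00  a ← 10.799221 − (-7.105e-15/-2.898e+00) = 10.799221
converged: |Δa| < 1e-12 after 5 iterations
sag = a·(cosh(S/(2a)) − 1) = 10.799221·(cosh(1.515341) − 1) = 14.960727
T_max/T_min = cosh(S/(2a)) = 2.385352

a=10.799 sag=14.961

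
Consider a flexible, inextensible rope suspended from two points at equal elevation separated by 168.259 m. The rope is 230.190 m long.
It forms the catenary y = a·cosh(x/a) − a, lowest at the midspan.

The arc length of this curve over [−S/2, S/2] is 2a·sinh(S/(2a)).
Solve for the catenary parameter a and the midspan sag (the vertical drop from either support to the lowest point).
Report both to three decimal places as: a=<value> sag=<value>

seed: a₀ = √(S³/(24(L−S))) = √(168.259³/(24·61.931)) = 56.611907
iter 1: u=1.486074  f(a)=+7.209e+00  f'(a)=-2.711e+00  a ← 56.611907 − (+7.209e+00/-2.711e+00) = 59.271377
iter 2: u=1.419395  f(a)=+5.391e-01  f'(a)=-2.319e+00  a ← 59.271377 − (+5.391e-01/-2.319e+00) = 59.503846
iter 3: u=1.413850  f(a)=+3.554e-03  f'(a)=-2.289e+00  a ← 59.503846 − (+3.554e-03/-2.289e+00) = 59.505399
iter 4: u=1.413813  f(a)=+1.567e-07  f'(a)=-2.289e+00  a ← 59.505399 − (+1.567e-07/-2.289e+00) = 59.505399
iter 5: u=1.413813  f(a)=-2.842e-14  f'(a)=-2.289e+00  a ← 59.505399 − (-2.842e-14/-2.289e+00) = 59.505399
converged: |Δa| < 1e-12 after 5 iterations
sag = a·(cosh(S/(2a)) − 1) = 59.505399·(cosh(1.413813) − 1) = 70.062157
T_max/T_min = cosh(S/(2a)) = 2.177408

a=59.505 sag=70.062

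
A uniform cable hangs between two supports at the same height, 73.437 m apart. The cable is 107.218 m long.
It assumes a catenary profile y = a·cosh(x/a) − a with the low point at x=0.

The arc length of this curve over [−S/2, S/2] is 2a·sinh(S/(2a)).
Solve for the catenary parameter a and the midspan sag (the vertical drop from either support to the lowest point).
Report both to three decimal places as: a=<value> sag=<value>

a=23.490 sag=35.040

seed: a₀ = √(S³/(24(L−S))) = √(73.437³/(24·33.781)) = 22.101946
iter 1: u=1.661324  f(a)=+4.980e+00  f'(a)=-3.988e+00  a ← 22.101946 − (+4.980e+00/-3.988e+00) = 23.350711
iter 2: u=1.572479  f(a)=+4.532e-01  f'(a)=-3.292e+00  a ← 23.350711 − (+4.532e-01/-3.292e+00) = 23.488376
iter 3: u=1.563263  f(a)=+4.584e-03  f'(a)=-3.226e+00  a ← 23.488376 − (+4.584e-03/-3.226e+00) = 23.489797
iter 4: u=1.563168  f(a)=+4.795e-07  f'(a)=-3.225e+00  a ← 23.489797 − (+4.795e-07/-3.225e+00) = 23.489797
iter 5: u=1.563168  f(a)=-1.421e-14  f'(a)=-3.225e+00  a ← 23.489797 − (-1.421e-14/-3.225e+00) = 23.489797
converged: |Δa| < 1e-12 after 5 iterations
sag = a·(cosh(S/(2a)) − 1) = 23.489797·(cosh(1.563168) − 1) = 35.039644
T_max/T_min = cosh(S/(2a)) = 2.491696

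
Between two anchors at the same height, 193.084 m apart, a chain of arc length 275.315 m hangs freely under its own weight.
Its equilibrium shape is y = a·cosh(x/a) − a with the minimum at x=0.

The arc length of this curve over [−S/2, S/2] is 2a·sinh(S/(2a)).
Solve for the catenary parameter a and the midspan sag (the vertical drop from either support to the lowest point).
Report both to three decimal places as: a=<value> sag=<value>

seed: a₀ = √(S³/(24(L−S))) = √(193.084³/(24·82.231)) = 60.394310
iter 1: u=1.598528  f(a)=+1.117e+01  f'(a)=-3.486e+00  a ← 60.394310 − (+1.117e+01/-3.486e+00) = 63.598554
iter 2: u=1.517990  f(a)=+9.504e-01  f'(a)=-2.915e+00  a ← 63.598554 − (+9.504e-01/-2.915e+00) = 63.924549
iter 3: u=1.510249  f(a)=+8.297e-03  f'(a)=-2.865e+00  a ← 63.924549 − (+8.297e-03/-2.865e+00) = 63.927445
iter 4: u=1.510181  f(a)=+6.445e-07  f'(a)=-2.864e+00  a ← 63.927445 − (+6.445e-07/-2.864e+00) = 63.927445
iter 5: u=1.510181  f(a)=+0.000e+00  f'(a)=-2.864e+00  a ← 63.927445 − (+0.000e+00/-2.864e+00) = 63.927445
converged: |Δa| < 1e-12 after 5 iterations
sag = a·(cosh(S/(2a)) − 1) = 63.927445·(cosh(1.510181) − 1) = 87.849712
T_max/T_min = cosh(S/(2a)) = 2.374210

a=63.927 sag=87.850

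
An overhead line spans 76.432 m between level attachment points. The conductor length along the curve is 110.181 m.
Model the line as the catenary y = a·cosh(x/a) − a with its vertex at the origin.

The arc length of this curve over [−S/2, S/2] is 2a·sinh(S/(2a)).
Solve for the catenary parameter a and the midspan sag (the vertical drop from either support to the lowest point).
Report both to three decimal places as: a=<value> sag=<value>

seed: a₀ = √(S³/(24(L−S))) = √(76.432³/(24·33.749)) = 23.478847
iter 1: u=1.627678  f(a)=+4.763e+00  f'(a)=-3.712e+00  a ← 23.478847 − (+4.763e+00/-3.712e+00) = 24.761984
iter 2: u=1.543334  f(a)=+4.184e-01  f'(a)=-3.086e+00  a ← 24.761984 − (+4.184e-01/-3.086e+00) = 24.897535
iter 3: u=1.534931  f(a)=+3.914e-03  f'(a)=-3.029e+00  a ← 24.897535 − (+3.914e-03/-3.029e+00) = 24.898827
iter 4: u=1.534851  f(a)=+3.496e-07  f'(a)=-3.028e+00  a ← 24.898827 − (+3.496e-07/-3.028e+00) = 24.898827
iter 5: u=1.534851  f(a)=+0.000e+00  f'(a)=-3.028e+00  a ← 24.898827 − (+0.000e+00/-3.028e+00) = 24.898827
converged: |Δa| < 1e-12 after 5 iterations
sag = a·(cosh(S/(2a)) − 1) = 24.898827·(cosh(1.534851) − 1) = 35.557064
T_max/T_min = cosh(S/(2a)) = 2.428062

a=24.899 sag=35.557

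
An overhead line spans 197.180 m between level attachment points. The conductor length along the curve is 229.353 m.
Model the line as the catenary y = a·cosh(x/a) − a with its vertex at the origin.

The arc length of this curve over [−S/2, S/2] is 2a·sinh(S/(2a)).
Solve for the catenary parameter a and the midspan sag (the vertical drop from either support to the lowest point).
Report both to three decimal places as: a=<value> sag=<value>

a=101.994 sag=51.477

seed: a₀ = √(S³/(24(L−S))) = √(197.180³/(24·32.173)) = 99.642105
iter 1: u=0.989441  f(a)=+1.612e+00  f'(a)=-7.112e-01  a ← 99.642105 − (+1.612e+00/-7.112e-01) = 101.908660
iter 2: u=0.967435  f(a)=+5.665e-02  f'(a)=-6.621e-01  a ← 101.908660 − (+5.665e-02/-6.621e-01) = 101.994220
iter 3: u=0.966623  f(a)=+7.558e-05  f'(a)=-6.603e-01  a ← 101.994220 − (+7.558e-05/-6.603e-01) = 101.994335
iter 4: u=0.966622  f(a)=+1.349e-10  f'(a)=-6.603e-01  a ← 101.994335 − (+1.349e-10/-6.603e-01) = 101.994335
iter 5: u=0.966622  f(a)=+0.000e+00  f'(a)=-6.603e-01  a ← 101.994335 − (+0.000e+00/-6.603e-01) = 101.994335
converged: |Δa| < 1e-12 after 5 iterations
sag = a·(cosh(S/(2a)) − 1) = 101.994335·(cosh(0.966622) − 1) = 51.477304
T_max/T_min = cosh(S/(2a)) = 1.504707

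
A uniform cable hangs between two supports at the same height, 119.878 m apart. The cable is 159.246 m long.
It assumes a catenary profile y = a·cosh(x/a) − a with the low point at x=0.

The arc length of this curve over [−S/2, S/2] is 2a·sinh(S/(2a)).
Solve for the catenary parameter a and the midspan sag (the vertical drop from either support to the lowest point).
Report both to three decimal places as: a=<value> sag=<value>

seed: a₀ = √(S³/(24(L−S))) = √(119.878³/(24·39.368)) = 42.700399
iter 1: u=1.403711  f(a)=+4.066e+00  f'(a)=-2.234e+00  a ← 42.700399 − (+4.066e+00/-2.234e+00) = 44.520452
iter 2: u=1.346325  f(a)=+2.744e-01  f'(a)=-1.942e+00  a ← 44.520452 − (+2.744e-01/-1.942e+00) = 44.661777
iter 3: u=1.342065  f(a)=+1.450e-03  f'(a)=-1.921e+00  a ← 44.661777 − (+1.450e-03/-1.921e+00) = 44.662532
iter 4: u=1.342042  f(a)=+4.095e-08  f'(a)=-1.921e+00  a ← 44.662532 − (+4.095e-08/-1.921e+00) = 44.662532
iter 5: u=1.342042  f(a)=-2.842e-14  f'(a)=-1.921e+00  a ← 44.662532 − (-2.842e-14/-1.921e+00) = 44.662532
converged: |Δa| < 1e-12 after 5 iterations
sag = a·(cosh(S/(2a)) − 1) = 44.662532·(cosh(1.342042) − 1) = 46.631301
T_max/T_min = cosh(S/(2a)) = 2.044081

a=44.663 sag=46.631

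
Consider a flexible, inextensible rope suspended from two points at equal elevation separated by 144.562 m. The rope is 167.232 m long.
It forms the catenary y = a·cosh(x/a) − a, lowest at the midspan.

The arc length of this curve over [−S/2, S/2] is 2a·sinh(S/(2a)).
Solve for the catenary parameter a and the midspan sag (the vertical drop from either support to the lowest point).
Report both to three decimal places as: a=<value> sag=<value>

a=76.209 sag=36.926

seed: a₀ = √(S³/(24(L−S))) = √(144.562³/(24·22.670)) = 74.516053
iter 1: u=0.970006  f(a)=+1.091e+00  f'(a)=-6.677e-01  a ← 74.516053 − (+1.091e+00/-6.677e-01) = 76.149695
iter 2: u=0.949196  f(a)=+3.690e-02  f'(a)=-6.232e-01  a ← 76.149695 − (+3.690e-02/-6.232e-01) = 76.208908
iter 3: u=0.948459  f(a)=+4.551e-05  f'(a)=-6.216e-01  a ← 76.208908 − (+4.551e-05/-6.216e-01) = 76.208981
iter 4: u=0.948458  f(a)=+6.941e-11  f'(a)=-6.216e-01  a ← 76.208981 − (+6.941e-11/-6.216e-01) = 76.208981
iter 5: u=0.948458  f(a)=+0.000e+00  f'(a)=-6.216e-01  a ← 76.208981 − (+0.000e+00/-6.216e-01) = 76.208981
converged: |Δa| < 1e-12 after 5 iterations
sag = a·(cosh(S/(2a)) − 1) = 76.208981·(cosh(0.948458) − 1) = 36.925648
T_max/T_min = cosh(S/(2a)) = 1.484531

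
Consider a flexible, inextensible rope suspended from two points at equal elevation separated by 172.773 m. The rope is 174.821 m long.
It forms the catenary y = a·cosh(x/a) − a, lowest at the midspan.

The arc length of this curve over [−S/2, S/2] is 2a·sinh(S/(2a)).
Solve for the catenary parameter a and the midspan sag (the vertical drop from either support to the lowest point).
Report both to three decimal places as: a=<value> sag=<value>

seed: a₀ = √(S³/(24(L−S))) = √(172.773³/(24·2.048)) = 323.924065
iter 1: u=0.266688  f(a)=+7.295e-03  f'(a)=-1.274e-02  a ← 323.924065 − (+7.295e-03/-1.274e-02) = 324.496912
iter 2: u=0.266217  f(a)=+1.940e-05  f'(a)=-1.267e-02  a ← 324.496912 − (+1.940e-05/-1.267e-02) = 324.498443
iter 3: u=0.266215  f(a)=+1.380e-10  f'(a)=-1.267e-02  a ← 324.498443 − (+1.380e-10/-1.267e-02) = 324.498443
iter 4: u=0.266215  f(a)=+0.000e+00  f'(a)=-1.267e-02  a ← 324.498443 − (+0.000e+00/-1.267e-02) = 324.498443
converged: |Δa| < 1e-12 after 4 iterations
sag = a·(cosh(S/(2a)) − 1) = 324.498443·(cosh(0.266215) − 1) = 11.566781
T_max/T_min = cosh(S/(2a)) = 1.035645

a=324.498 sag=11.567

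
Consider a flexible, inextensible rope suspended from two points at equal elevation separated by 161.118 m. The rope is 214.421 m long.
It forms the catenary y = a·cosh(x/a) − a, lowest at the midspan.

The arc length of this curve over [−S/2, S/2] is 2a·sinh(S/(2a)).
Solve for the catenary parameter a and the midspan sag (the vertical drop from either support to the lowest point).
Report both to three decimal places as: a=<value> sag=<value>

seed: a₀ = √(S³/(24(L−S))) = √(161.118³/(24·53.303)) = 57.178749
iter 1: u=1.408898  f(a)=+5.547e+00  f'(a)=-2.262e+00  a ← 57.178749 − (+5.547e+00/-2.262e+00) = 59.631434
iter 2: u=1.350949  f(a)=+3.769e-01  f'(a)=-1.964e+00  a ← 59.631434 − (+3.769e-01/-1.964e+00) = 59.823345
iter 3: u=1.346615  f(a)=+2.020e-03  f'(a)=-1.943e+00  a ← 59.823345 − (+2.020e-03/-1.943e+00) = 59.824385
iter 4: u=1.346591  f(a)=+5.874e-08  f'(a)=-1.943e+00  a ← 59.824385 − (+5.874e-08/-1.943e+00) = 59.824385
iter 5: u=1.346591  f(a)=-2.842e-14  f'(a)=-1.943e+00  a ← 59.824385 − (-2.842e-14/-1.943e+00) = 59.824385
converged: |Δa| < 1e-12 after 5 iterations
sag = a·(cosh(S/(2a)) − 1) = 59.824385·(cosh(1.346591) − 1) = 62.947959
T_max/T_min = cosh(S/(2a)) = 2.052212

a=59.824 sag=62.948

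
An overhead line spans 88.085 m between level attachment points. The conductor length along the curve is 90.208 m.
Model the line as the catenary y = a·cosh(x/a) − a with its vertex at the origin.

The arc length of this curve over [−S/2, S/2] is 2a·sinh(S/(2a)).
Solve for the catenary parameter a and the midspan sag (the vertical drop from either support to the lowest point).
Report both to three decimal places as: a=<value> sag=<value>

seed: a₀ = √(S³/(24(L−S))) = √(88.085³/(24·2.123)) = 115.817002
iter 1: u=0.380277  f(a)=+1.540e-02  f'(a)=-3.719e-02  a ← 115.817002 − (+1.540e-02/-3.719e-02) = 116.231135
iter 2: u=0.378922  f(a)=+8.301e-05  f'(a)=-3.679e-02  a ← 116.231135 − (+8.301e-05/-3.679e-02) = 116.233392
iter 3: u=0.378914  f(a)=+2.440e-09  f'(a)=-3.679e-02  a ← 116.233392 − (+2.440e-09/-3.679e-02) = 116.233392
iter 4: u=0.378914  f(a)=+0.000e+00  f'(a)=-3.679e-02  a ← 116.233392 − (+0.000e+00/-3.679e-02) = 116.233392
converged: |Δa| < 1e-12 after 4 iterations
sag = a·(cosh(S/(2a)) − 1) = 116.233392·(cosh(0.378914) − 1) = 8.444482
T_max/T_min = cosh(S/(2a)) = 1.072651

a=116.233 sag=8.444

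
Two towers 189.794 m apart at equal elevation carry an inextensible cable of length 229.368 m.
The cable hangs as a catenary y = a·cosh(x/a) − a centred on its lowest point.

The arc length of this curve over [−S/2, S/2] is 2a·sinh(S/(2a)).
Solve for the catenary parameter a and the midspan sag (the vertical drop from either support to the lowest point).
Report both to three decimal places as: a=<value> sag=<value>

a=87.378 sag=56.800

seed: a₀ = √(S³/(24(L−S))) = √(189.794³/(24·39.574)) = 84.842435
iter 1: u=1.118509  f(a)=+2.551e+00  f'(a)=-1.055e+00  a ← 84.842435 − (+2.551e+00/-1.055e+00) = 87.260142
iter 2: u=1.087518  f(a)=+1.131e-01  f'(a)=-9.633e-01  a ← 87.260142 − (+1.131e-01/-9.633e-01) = 87.377540
iter 3: u=1.086057  f(a)=+2.451e-04  f'(a)=-9.591e-01  a ← 87.377540 − (+2.451e-04/-9.591e-01) = 87.377795
iter 4: u=1.086054  f(a)=+1.158e-09  f'(a)=-9.591e-01  a ← 87.377795 − (+1.158e-09/-9.591e-01) = 87.377795
iter 5: u=1.086054  f(a)=+0.000e+00  f'(a)=-9.591e-01  a ← 87.377795 − (+0.000e+00/-9.591e-01) = 87.377795
converged: |Δa| < 1e-12 after 5 iterations
sag = a·(cosh(S/(2a)) − 1) = 87.377795·(cosh(1.086054) − 1) = 56.800216
T_max/T_min = cosh(S/(2a)) = 1.650053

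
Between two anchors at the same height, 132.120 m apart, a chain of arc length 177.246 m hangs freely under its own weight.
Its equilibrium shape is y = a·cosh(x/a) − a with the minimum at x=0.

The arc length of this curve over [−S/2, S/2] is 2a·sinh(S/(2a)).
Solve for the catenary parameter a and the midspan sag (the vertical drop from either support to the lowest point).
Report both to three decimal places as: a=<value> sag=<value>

a=48.346 sag=52.606

seed: a₀ = √(S³/(24(L−S))) = √(132.120³/(24·45.126)) = 46.145973
iter 1: u=1.431544  f(a)=+4.856e+00  f'(a)=-2.387e+00  a ← 46.145973 − (+4.856e+00/-2.387e+00) = 48.180279
iter 2: u=1.371100  f(a)=+3.396e-01  f'(a)=-2.064e+00  a ← 48.180279 − (+3.396e-01/-2.064e+00) = 48.344811
iter 3: u=1.366434  f(a)=+1.937e-03  f'(a)=-2.040e+00  a ← 48.344811 − (+1.937e-03/-2.040e+00) = 48.345761
iter 4: u=1.366407  f(a)=+6.378e-08  f'(a)=-2.040e+00  a ← 48.345761 − (+6.378e-08/-2.040e+00) = 48.345761
iter 5: u=1.366407  f(a)=+0.000e+00  f'(a)=-2.040e+00  a ← 48.345761 − (+0.000e+00/-2.040e+00) = 48.345761
converged: |Δa| < 1e-12 after 5 iterations
sag = a·(cosh(S/(2a)) − 1) = 48.345761·(cosh(1.366407) − 1) = 52.606449
T_max/T_min = cosh(S/(2a)) = 2.088130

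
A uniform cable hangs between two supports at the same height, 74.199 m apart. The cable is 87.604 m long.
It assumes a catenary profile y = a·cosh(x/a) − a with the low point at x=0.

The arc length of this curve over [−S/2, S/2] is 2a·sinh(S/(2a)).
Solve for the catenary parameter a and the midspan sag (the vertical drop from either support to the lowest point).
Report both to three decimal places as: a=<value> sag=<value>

seed: a₀ = √(S³/(24(L−S))) = √(74.199³/(24·13.405)) = 35.633464
iter 1: u=1.041142  f(a)=+7.456e-01  f'(a)=-8.372e-01  a ← 35.633464 − (+7.456e-01/-8.372e-01) = 36.524060
iter 2: u=1.015755  f(a)=+2.887e-02  f'(a)=-7.735e-01  a ← 36.524060 − (+2.887e-02/-7.735e-01) = 36.561381
iter 3: u=1.014718  f(a)=+4.713e-05  f'(a)=-7.709e-01  a ← 36.561381 − (+4.713e-05/-7.709e-01) = 36.561442
iter 4: u=1.014717  f(a)=+1.261e-10  f'(a)=-7.709e-01  a ← 36.561442 − (+1.261e-10/-7.709e-01) = 36.561442
iter 5: u=1.014717  f(a)=+0.000e+00  f'(a)=-7.709e-01  a ← 36.561442 − (+0.000e+00/-7.709e-01) = 36.561442
converged: |Δa| < 1e-12 after 5 iterations
sag = a·(cosh(S/(2a)) − 1) = 36.561442·(cosh(1.014717) − 1) = 20.494270
T_max/T_min = cosh(S/(2a)) = 1.560543

a=36.561 sag=20.494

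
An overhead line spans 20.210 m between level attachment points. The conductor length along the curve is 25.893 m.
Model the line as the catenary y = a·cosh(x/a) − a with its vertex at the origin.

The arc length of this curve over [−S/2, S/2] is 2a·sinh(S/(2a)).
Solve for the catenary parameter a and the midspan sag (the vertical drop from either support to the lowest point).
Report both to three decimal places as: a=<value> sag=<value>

seed: a₀ = √(S³/(24(L−S))) = √(20.210³/(24·5.683)) = 7.779560
iter 1: u=1.298917  f(a)=+4.991e-01  f'(a)=-1.723e+00  a ← 7.779560 − (+4.991e-01/-1.723e+00) = 8.069275
iter 2: u=1.252281  f(a)=+2.924e-02  f'(a)=-1.526e+00  a ← 8.069275 − (+2.924e-02/-1.526e+00) = 8.088429
iter 3: u=1.249316  f(a)=+1.141e-04  f'(a)=-1.514e+00  a ← 8.088429 − (+1.141e-04/-1.514e+00) = 8.088504
iter 4: u=1.249304  f(a)=+1.754e-09  f'(a)=-1.514e+00  a ← 8.088504 − (+1.754e-09/-1.514e+00) = 8.088504
iter 5: u=1.249304  f(a)=+1.066e-14  f'(a)=-1.514e+00  a ← 8.088504 − (+1.066e-14/-1.514e+00) = 8.088504
converged: |Δa| < 1e-12 after 5 iterations
sag = a·(cosh(S/(2a)) − 1) = 8.088504·(cosh(1.249304) − 1) = 7.177005
T_max/T_min = cosh(S/(2a)) = 1.887309

a=8.089 sag=7.177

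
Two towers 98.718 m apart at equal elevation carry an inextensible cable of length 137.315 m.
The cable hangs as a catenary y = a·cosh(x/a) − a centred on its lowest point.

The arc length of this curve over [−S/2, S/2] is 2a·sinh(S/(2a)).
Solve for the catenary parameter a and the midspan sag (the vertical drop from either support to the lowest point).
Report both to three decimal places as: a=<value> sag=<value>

a=33.969 sag=42.632

seed: a₀ = √(S³/(24(L−S))) = √(98.718³/(24·38.597)) = 32.226425
iter 1: u=1.531631  f(a)=+4.789e+00  f'(a)=-3.006e+00  a ← 32.226425 − (+4.789e+00/-3.006e+00) = 33.819159
iter 2: u=1.459498  f(a)=+3.779e-01  f'(a)=-2.549e+00  a ← 33.819159 − (+3.779e-01/-2.549e+00) = 33.967405
iter 3: u=1.453128  f(a)=+2.799e-03  f'(a)=-2.511e+00  a ← 33.967405 − (+2.799e-03/-2.511e+00) = 33.968520
iter 4: u=1.453081  f(a)=+1.561e-07  f'(a)=-2.511e+00  a ← 33.968520 − (+1.561e-07/-2.511e+00) = 33.968520
iter 5: u=1.453081  f(a)=+0.000e+00  f'(a)=-2.511e+00  a ← 33.968520 − (+0.000e+00/-2.511e+00) = 33.968520
converged: |Δa| < 1e-12 after 5 iterations
sag = a·(cosh(S/(2a)) − 1) = 33.968520·(cosh(1.453081) − 1) = 42.632476
T_max/T_min = cosh(S/(2a)) = 2.255058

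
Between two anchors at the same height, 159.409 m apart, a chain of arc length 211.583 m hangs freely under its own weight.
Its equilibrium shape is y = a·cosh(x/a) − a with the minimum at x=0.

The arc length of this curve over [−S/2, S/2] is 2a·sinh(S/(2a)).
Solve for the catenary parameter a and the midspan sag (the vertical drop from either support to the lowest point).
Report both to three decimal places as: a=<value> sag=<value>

a=59.482 sag=61.885

seed: a₀ = √(S³/(24(L−S))) = √(159.409³/(24·52.174)) = 56.876985
iter 1: u=1.401349  f(a)=+5.369e+00  f'(a)=-2.221e+00  a ← 56.876985 − (+5.369e+00/-2.221e+00) = 59.294282
iter 2: u=1.344219  f(a)=+3.613e-01  f'(a)=-1.931e+00  a ← 59.294282 − (+3.613e-01/-1.931e+00) = 59.481327
iter 3: u=1.339992  f(a)=+1.896e-03  f'(a)=-1.911e+00  a ← 59.481327 − (+1.896e-03/-1.911e+00) = 59.482319
iter 4: u=1.339970  f(a)=+5.286e-08  f'(a)=-1.911e+00  a ← 59.482319 − (+5.286e-08/-1.911e+00) = 59.482319
iter 5: u=1.339970  f(a)=+5.684e-14  f'(a)=-1.911e+00  a ← 59.482319 − (+5.684e-14/-1.911e+00) = 59.482319
converged: |Δa| < 1e-12 after 5 iterations
sag = a·(cosh(S/(2a)) − 1) = 59.482319·(cosh(1.339970) − 1) = 61.884842
T_max/T_min = cosh(S/(2a)) = 2.040391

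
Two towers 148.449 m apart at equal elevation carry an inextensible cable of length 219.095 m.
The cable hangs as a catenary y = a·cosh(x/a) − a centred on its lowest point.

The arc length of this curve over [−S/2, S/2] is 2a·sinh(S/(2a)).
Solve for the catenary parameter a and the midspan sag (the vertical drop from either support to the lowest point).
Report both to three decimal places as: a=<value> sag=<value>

a=46.771 sag=72.343

seed: a₀ = √(S³/(24(L−S))) = √(148.449³/(24·70.646)) = 43.925479
iter 1: u=1.689782  f(a)=+1.080e+01  f'(a)=-4.234e+00  a ← 43.925479 − (+1.080e+01/-4.234e+00) = 46.476242
iter 2: u=1.597042  f(a)=+1.012e+00  f'(a)=-3.474e+00  a ← 46.476242 − (+1.012e+00/-3.474e+00) = 46.767571
iter 3: u=1.587093  f(a)=+1.092e-02  f'(a)=-3.400e+00  a ← 46.767571 − (+1.092e-02/-3.400e+00) = 46.770784
iter 4: u=1.586984  f(a)=+1.302e-06  f'(a)=-3.399e+00  a ← 46.770784 − (+1.302e-06/-3.399e+00) = 46.770784
iter 5: u=1.586984  f(a)=+2.842e-14  f'(a)=-3.399e+00  a ← 46.770784 − (+2.842e-14/-3.399e+00) = 46.770784
converged: |Δa| < 1e-12 after 5 iterations
sag = a·(cosh(S/(2a)) − 1) = 46.770784·(cosh(1.586984) − 1) = 72.343283
T_max/T_min = cosh(S/(2a)) = 2.546762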